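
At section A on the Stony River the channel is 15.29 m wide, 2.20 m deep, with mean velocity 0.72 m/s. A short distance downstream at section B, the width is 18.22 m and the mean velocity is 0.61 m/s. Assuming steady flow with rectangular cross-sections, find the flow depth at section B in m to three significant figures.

Q = A₁V₁ = (15.29×2.20) × 0.72 = 24.22 m³/s
d₂ = Q/(b₂ V₂) = 24.22/(18.22×0.61) = 2.179 m

2.18 m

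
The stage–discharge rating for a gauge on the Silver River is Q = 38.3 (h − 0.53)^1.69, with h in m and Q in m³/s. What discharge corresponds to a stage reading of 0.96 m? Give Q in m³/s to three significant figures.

9.20 m³/s

Q = 38.3 × (0.96 − 0.53)^1.69 = 38.3 × 0.43^1.69 = 9.199 m³/s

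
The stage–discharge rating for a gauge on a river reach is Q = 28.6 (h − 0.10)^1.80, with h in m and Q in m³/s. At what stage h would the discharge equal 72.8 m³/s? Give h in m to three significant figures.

h − h₀ = (Q/C)^(1/b) = (72.8/28.6)^(1/1.80) = 1.680 m
h = 0.10 + 1.680 = 1.780 m

1.78 m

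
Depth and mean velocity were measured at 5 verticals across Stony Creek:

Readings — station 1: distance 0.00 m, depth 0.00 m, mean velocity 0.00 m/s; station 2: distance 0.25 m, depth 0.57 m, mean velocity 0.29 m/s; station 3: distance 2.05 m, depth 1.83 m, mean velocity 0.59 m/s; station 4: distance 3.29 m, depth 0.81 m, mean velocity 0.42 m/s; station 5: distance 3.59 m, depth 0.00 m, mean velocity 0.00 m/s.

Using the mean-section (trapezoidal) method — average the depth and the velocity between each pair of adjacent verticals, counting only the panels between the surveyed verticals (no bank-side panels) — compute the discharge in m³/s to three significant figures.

1.81 m³/s

Panel 1-2: Δb = 0.25 m, d̄ = (0.00+0.57)/2 = 0.285, v̄ = (0.00+0.29)/2 = 0.145 → q = 0.25×0.285×0.145 = 0.01033 m³/s
Panel 2-3: Δb = 1.8 m, d̄ = (0.57+1.83)/2 = 1.2, v̄ = (0.29+0.59)/2 = 0.44 → q = 1.8×1.2×0.44 = 0.9504 m³/s
Panel 3-4: Δb = 1.24 m, d̄ = (1.83+0.81)/2 = 1.32, v̄ = (0.59+0.42)/2 = 0.505 → q = 1.24×1.32×0.505 = 0.8266 m³/s
Panel 4-5: Δb = 0.3 m, d̄ = (0.81+0.00)/2 = 0.405, v̄ = (0.42+0.00)/2 = 0.21 → q = 0.3×0.405×0.21 = 0.02552 m³/s
Q = Σ q = 1.813 m³/s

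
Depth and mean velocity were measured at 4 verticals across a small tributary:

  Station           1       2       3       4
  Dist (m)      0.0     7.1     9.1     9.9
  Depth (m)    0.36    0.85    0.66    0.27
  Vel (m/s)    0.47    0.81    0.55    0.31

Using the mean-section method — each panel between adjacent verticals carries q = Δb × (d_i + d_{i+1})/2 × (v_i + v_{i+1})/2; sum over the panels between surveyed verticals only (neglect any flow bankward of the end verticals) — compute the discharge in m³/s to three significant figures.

3.94 m³/s

Panel 1-2: Δb = 7.1 m, d̄ = (0.36+0.85)/2 = 0.605, v̄ = (0.47+0.81)/2 = 0.64 → q = 7.1×0.605×0.64 = 2.749 m³/s
Panel 2-3: Δb = 2 m, d̄ = (0.85+0.66)/2 = 0.755, v̄ = (0.81+0.55)/2 = 0.68 → q = 2×0.755×0.68 = 1.027 m³/s
Panel 3-4: Δb = 0.8 m, d̄ = (0.66+0.27)/2 = 0.465, v̄ = (0.55+0.31)/2 = 0.43 → q = 0.8×0.465×0.43 = 0.1600 m³/s
Q = Σ q = 3.936 m³/s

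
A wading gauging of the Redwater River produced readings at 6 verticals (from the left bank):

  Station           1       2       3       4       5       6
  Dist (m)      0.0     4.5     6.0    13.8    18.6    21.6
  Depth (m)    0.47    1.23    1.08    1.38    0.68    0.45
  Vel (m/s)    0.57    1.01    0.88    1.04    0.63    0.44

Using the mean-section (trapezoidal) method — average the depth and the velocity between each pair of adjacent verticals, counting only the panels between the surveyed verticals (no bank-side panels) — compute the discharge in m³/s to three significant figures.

18.9 m³/s

Panel 1-2: Δb = 4.5 m, d̄ = (0.47+1.23)/2 = 0.85, v̄ = (0.57+1.01)/2 = 0.79 → q = 4.5×0.85×0.79 = 3.022 m³/s
Panel 2-3: Δb = 1.5 m, d̄ = (1.23+1.08)/2 = 1.155, v̄ = (1.01+0.88)/2 = 0.945 → q = 1.5×1.155×0.945 = 1.637 m³/s
Panel 3-4: Δb = 7.8 m, d̄ = (1.08+1.38)/2 = 1.23, v̄ = (0.88+1.04)/2 = 0.96 → q = 7.8×1.23×0.96 = 9.210 m³/s
Panel 4-5: Δb = 4.8 m, d̄ = (1.38+0.68)/2 = 1.03, v̄ = (1.04+0.63)/2 = 0.835 → q = 4.8×1.03×0.835 = 4.128 m³/s
Panel 5-6: Δb = 3 m, d̄ = (0.68+0.45)/2 = 0.565, v̄ = (0.63+0.44)/2 = 0.535 → q = 3×0.565×0.535 = 0.9068 m³/s
Q = Σ q = 18.90 m³/s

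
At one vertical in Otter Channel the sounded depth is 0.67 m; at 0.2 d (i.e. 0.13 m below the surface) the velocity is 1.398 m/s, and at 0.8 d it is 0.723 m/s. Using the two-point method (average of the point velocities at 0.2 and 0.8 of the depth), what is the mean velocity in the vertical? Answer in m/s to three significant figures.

1.06 m/s

v̄ = (1.398 + 0.723) / 2 = 1.061 m/s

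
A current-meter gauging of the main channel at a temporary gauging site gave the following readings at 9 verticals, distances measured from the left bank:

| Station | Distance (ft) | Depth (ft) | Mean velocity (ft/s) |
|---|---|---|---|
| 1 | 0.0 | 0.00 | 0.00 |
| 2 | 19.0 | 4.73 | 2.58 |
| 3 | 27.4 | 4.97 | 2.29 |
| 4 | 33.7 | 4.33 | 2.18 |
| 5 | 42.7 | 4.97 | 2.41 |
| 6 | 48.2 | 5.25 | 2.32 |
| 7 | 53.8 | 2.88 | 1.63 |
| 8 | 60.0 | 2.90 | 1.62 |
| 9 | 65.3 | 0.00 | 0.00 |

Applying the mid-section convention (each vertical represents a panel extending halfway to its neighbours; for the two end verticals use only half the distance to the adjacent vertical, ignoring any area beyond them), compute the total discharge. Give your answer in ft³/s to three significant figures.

532 ft³/s

w_2 = (27.4 − 0.0)/2 = 13.7 ft; q_2 = 2.58 × 4.73 × 13.7 = 167.2 ft³/s
w_3 = (33.7 − 19.0)/2 = 7.35 ft; q_3 = 2.29 × 4.97 × 7.35 = 83.65 ft³/s
w_4 = (42.7 − 27.4)/2 = 7.65 ft; q_4 = 2.18 × 4.33 × 7.65 = 72.21 ft³/s
w_5 = (48.2 − 33.7)/2 = 7.25 ft; q_5 = 2.41 × 4.97 × 7.25 = 86.84 ft³/s
w_6 = (53.8 − 42.7)/2 = 5.55 ft; q_6 = 2.32 × 5.25 × 5.55 = 67.60 ft³/s
w_7 = (60.0 − 48.2)/2 = 5.9 ft; q_7 = 1.63 × 2.88 × 5.9 = 27.70 ft³/s
w_8 = (65.3 − 53.8)/2 = 5.75 ft; q_8 = 1.62 × 2.90 × 5.75 = 27.01 ft³/s
Stations 1, 9 contribute zero (depth or velocity is 0).
Q = Σ qᵢ = 532.2 ft³/s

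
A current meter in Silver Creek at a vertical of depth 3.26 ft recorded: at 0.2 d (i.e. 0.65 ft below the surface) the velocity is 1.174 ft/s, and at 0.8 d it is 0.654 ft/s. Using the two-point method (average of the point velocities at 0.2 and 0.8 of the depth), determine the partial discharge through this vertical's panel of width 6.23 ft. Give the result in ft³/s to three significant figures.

v̄ = (1.174 + 0.654) / 2 = 0.9140 ft/s
q = v̄ × d × w = 0.9140 × 3.26 × 6.23 = 18.56 ft³/s

18.6 ft³/s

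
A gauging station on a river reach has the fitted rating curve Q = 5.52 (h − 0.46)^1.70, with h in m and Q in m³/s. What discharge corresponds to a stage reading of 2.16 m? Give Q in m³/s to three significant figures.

13.6 m³/s

Q = 5.52 × (2.16 − 0.46)^1.70 = 5.52 × 1.7^1.70 = 13.61 m³/s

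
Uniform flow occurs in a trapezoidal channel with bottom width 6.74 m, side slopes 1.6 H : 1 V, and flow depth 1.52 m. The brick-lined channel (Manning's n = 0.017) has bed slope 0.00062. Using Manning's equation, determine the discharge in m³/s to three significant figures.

A = (b + z·y)·y = (6.74 + 1.6×1.52)×1.52 = 13.94 m²
P = b + 2y√(1+z²) = 6.74 + 2×1.52×√(1+1.6²) = 12.48 m
R = A/P = 13.94/12.48 = 1.117 m
Q = (1/n)·A·R^(2/3)·S^(1/2) = (1/0.017) × 13.94 × 1.117^(2/3) × 0.00062^(1/2) = 21.99 m³/s

22.0 m³/s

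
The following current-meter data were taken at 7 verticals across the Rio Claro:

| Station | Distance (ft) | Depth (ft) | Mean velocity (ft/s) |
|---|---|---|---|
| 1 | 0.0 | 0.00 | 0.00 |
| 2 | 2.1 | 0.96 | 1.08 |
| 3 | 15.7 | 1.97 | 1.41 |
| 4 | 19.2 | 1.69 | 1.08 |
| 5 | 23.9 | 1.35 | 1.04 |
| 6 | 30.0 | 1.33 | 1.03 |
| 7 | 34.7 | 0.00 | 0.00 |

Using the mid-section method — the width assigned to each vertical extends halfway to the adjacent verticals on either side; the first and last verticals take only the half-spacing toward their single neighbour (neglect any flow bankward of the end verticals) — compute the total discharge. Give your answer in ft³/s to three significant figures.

w_2 = (15.7 − 0.0)/2 = 7.85 ft; q_2 = 1.08 × 0.96 × 7.85 = 8.139 ft³/s
w_3 = (19.2 − 2.1)/2 = 8.55 ft; q_3 = 1.41 × 1.97 × 8.55 = 23.75 ft³/s
w_4 = (23.9 − 15.7)/2 = 4.1 ft; q_4 = 1.08 × 1.69 × 4.1 = 7.483 ft³/s
w_5 = (30.0 − 19.2)/2 = 5.4 ft; q_5 = 1.04 × 1.35 × 5.4 = 7.582 ft³/s
w_6 = (34.7 − 23.9)/2 = 5.4 ft; q_6 = 1.03 × 1.33 × 5.4 = 7.397 ft³/s
Stations 1, 7 contribute zero (depth or velocity is 0).
Q = Σ qᵢ = 54.35 ft³/s

54.4 ft³/s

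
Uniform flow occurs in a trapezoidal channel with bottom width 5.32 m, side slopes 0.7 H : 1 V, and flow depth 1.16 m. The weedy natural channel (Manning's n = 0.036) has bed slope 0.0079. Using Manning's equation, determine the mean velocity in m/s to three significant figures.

A = (b + z·y)·y = (5.32 + 0.7×1.16)×1.16 = 7.113 m²
P = b + 2y√(1+z²) = 5.32 + 2×1.16×√(1+0.7²) = 8.152 m
R = A/P = 7.113/8.152 = 0.8726 m
Q = (1/n)·A·R^(2/3)·S^(1/2) = (1/0.036) × 7.113 × 0.8726^(2/3) × 0.0079^(1/2) = 16.04 m³/s
V = Q/A = 16.04/7.113 = 2.254 m/s

2.25 m/s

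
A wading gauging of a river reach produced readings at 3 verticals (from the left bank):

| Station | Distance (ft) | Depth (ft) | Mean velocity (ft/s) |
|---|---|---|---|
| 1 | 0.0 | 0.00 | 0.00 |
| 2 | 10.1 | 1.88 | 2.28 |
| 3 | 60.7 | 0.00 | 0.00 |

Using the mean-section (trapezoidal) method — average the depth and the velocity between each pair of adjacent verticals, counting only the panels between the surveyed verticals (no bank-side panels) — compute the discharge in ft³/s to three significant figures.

65.0 ft³/s

Panel 1-2: Δb = 10.1 ft, d̄ = (0.00+1.88)/2 = 0.94, v̄ = (0.00+2.28)/2 = 1.14 → q = 10.1×0.94×1.14 = 10.82 ft³/s
Panel 2-3: Δb = 50.6 ft, d̄ = (1.88+0.00)/2 = 0.94, v̄ = (2.28+0.00)/2 = 1.14 → q = 50.6×0.94×1.14 = 54.22 ft³/s
Q = Σ q = 65.05 ft³/s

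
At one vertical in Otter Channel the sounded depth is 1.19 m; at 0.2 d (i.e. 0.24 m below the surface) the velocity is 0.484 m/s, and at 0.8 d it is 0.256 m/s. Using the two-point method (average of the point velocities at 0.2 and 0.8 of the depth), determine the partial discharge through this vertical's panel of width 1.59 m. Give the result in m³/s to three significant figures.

0.700 m³/s

v̄ = (0.484 + 0.256) / 2 = 0.3700 m/s
q = v̄ × d × w = 0.3700 × 1.19 × 1.59 = 0.7001 m³/s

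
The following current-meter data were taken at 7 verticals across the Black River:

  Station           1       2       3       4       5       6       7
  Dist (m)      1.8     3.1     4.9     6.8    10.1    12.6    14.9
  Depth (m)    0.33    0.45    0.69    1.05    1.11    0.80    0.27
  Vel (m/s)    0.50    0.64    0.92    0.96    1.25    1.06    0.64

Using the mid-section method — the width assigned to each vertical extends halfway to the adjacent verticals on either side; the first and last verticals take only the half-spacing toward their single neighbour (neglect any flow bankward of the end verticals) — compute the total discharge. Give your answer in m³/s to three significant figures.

w_1 = (3.1 − 1.8)/2 = 0.65 m; q_1 = 0.50 × 0.33 × 0.65 = 0.1073 m³/s
w_2 = (4.9 − 1.8)/2 = 1.55 m; q_2 = 0.64 × 0.45 × 1.55 = 0.4464 m³/s
w_3 = (6.8 − 3.1)/2 = 1.85 m; q_3 = 0.92 × 0.69 × 1.85 = 1.174 m³/s
w_4 = (10.1 − 4.9)/2 = 2.6 m; q_4 = 0.96 × 1.05 × 2.6 = 2.621 m³/s
w_5 = (12.6 − 6.8)/2 = 2.9 m; q_5 = 1.25 × 1.11 × 2.9 = 4.024 m³/s
w_6 = (14.9 − 10.1)/2 = 2.4 m; q_6 = 1.06 × 0.80 × 2.4 = 2.035 m³/s
w_7 = (14.9 − 12.6)/2 = 1.15 m; q_7 = 0.64 × 0.27 × 1.15 = 0.1987 m³/s
Q = Σ qᵢ = 10.61 m³/s

10.6 m³/s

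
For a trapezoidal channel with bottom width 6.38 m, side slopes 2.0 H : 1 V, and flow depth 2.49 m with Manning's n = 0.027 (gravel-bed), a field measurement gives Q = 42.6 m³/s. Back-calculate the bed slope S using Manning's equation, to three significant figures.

0.000873

A = (b + z·y)·y = (6.38 + 2.0×2.49)×2.49 = 28.29 m²
P = b + 2y√(1+z²) = 6.38 + 2×2.49×√(1+2.0²) = 17.52 m
R = A/P = 28.29/17.52 = 1.615 m
S = (Q·n / (1·A·R^(2/3)))² = (42.6×0.027 / (1×28.29×1.376))² = 0.0008727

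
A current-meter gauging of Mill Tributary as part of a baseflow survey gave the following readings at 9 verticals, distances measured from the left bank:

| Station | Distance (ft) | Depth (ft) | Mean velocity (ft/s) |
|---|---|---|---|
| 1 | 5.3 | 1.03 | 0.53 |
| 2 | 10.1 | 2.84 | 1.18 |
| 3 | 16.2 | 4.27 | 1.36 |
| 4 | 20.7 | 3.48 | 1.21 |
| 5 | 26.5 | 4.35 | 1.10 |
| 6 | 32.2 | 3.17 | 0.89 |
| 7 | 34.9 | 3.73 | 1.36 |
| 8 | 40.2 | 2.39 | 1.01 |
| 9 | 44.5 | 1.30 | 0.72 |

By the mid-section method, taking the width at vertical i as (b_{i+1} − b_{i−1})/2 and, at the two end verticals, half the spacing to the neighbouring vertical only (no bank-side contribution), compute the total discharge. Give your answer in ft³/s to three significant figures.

w_1 = (10.1 − 5.3)/2 = 2.4 ft; q_1 = 0.53 × 1.03 × 2.4 = 1.310 ft³/s
w_2 = (16.2 − 5.3)/2 = 5.45 ft; q_2 = 1.18 × 2.84 × 5.45 = 18.26 ft³/s
w_3 = (20.7 − 10.1)/2 = 5.3 ft; q_3 = 1.36 × 4.27 × 5.3 = 30.78 ft³/s
w_4 = (26.5 − 16.2)/2 = 5.15 ft; q_4 = 1.21 × 3.48 × 5.15 = 21.69 ft³/s
w_5 = (32.2 − 20.7)/2 = 5.75 ft; q_5 = 1.10 × 4.35 × 5.75 = 27.51 ft³/s
w_6 = (34.9 − 26.5)/2 = 4.2 ft; q_6 = 0.89 × 3.17 × 4.2 = 11.85 ft³/s
w_7 = (40.2 − 32.2)/2 = 4 ft; q_7 = 1.36 × 3.73 × 4 = 20.29 ft³/s
w_8 = (44.5 − 34.9)/2 = 4.8 ft; q_8 = 1.01 × 2.39 × 4.8 = 11.59 ft³/s
w_9 = (44.5 − 40.2)/2 = 2.15 ft; q_9 = 0.72 × 1.30 × 2.15 = 2.012 ft³/s
Q = Σ qᵢ = 145.3 ft³/s

145 ft³/s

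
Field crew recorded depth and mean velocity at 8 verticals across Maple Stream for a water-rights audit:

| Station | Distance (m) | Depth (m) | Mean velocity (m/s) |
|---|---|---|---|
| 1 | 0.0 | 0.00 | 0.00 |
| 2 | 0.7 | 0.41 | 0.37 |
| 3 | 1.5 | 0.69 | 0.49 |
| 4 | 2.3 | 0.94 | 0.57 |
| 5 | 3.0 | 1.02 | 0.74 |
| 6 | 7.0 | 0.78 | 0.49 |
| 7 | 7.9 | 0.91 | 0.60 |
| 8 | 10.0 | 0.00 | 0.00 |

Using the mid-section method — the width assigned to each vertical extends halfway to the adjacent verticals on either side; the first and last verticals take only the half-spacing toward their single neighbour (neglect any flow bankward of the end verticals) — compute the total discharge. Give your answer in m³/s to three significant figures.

w_2 = (1.5 − 0.0)/2 = 0.75 m; q_2 = 0.37 × 0.41 × 0.75 = 0.1138 m³/s
w_3 = (2.3 − 0.7)/2 = 0.8 m; q_3 = 0.49 × 0.69 × 0.8 = 0.2705 m³/s
w_4 = (3.0 − 1.5)/2 = 0.75 m; q_4 = 0.57 × 0.94 × 0.75 = 0.4019 m³/s
w_5 = (7.0 − 2.3)/2 = 2.35 m; q_5 = 0.74 × 1.02 × 2.35 = 1.774 m³/s
w_6 = (7.9 − 3.0)/2 = 2.45 m; q_6 = 0.49 × 0.78 × 2.45 = 0.9364 m³/s
w_7 = (10.0 − 7.0)/2 = 1.5 m; q_7 = 0.60 × 0.91 × 1.5 = 0.8190 m³/s
Stations 1, 8 contribute zero (depth or velocity is 0).
Q = Σ qᵢ = 4.315 m³/s

4.32 m³/s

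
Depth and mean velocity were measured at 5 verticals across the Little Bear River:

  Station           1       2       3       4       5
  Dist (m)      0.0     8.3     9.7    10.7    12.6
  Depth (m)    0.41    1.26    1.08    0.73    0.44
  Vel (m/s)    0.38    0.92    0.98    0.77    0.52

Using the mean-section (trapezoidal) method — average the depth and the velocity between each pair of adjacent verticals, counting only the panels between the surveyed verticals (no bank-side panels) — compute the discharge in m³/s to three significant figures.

7.57 m³/s

Panel 1-2: Δb = 8.3 m, d̄ = (0.41+1.26)/2 = 0.835, v̄ = (0.38+0.92)/2 = 0.65 → q = 8.3×0.835×0.65 = 4.505 m³/s
Panel 2-3: Δb = 1.4 m, d̄ = (1.26+1.08)/2 = 1.17, v̄ = (0.92+0.98)/2 = 0.95 → q = 1.4×1.17×0.95 = 1.556 m³/s
Panel 3-4: Δb = 1 m, d̄ = (1.08+0.73)/2 = 0.905, v̄ = (0.98+0.77)/2 = 0.875 → q = 1×0.905×0.875 = 0.7919 m³/s
Panel 4-5: Δb = 1.9 m, d̄ = (0.73+0.44)/2 = 0.585, v̄ = (0.77+0.52)/2 = 0.645 → q = 1.9×0.585×0.645 = 0.7169 m³/s
Q = Σ q = 7.570 m³/s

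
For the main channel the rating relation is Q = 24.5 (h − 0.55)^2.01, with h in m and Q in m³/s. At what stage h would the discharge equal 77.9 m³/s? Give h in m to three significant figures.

2.33 m

h − h₀ = (Q/C)^(1/b) = (77.9/24.5)^(1/2.01) = 1.778 m
h = 0.55 + 1.778 = 2.328 m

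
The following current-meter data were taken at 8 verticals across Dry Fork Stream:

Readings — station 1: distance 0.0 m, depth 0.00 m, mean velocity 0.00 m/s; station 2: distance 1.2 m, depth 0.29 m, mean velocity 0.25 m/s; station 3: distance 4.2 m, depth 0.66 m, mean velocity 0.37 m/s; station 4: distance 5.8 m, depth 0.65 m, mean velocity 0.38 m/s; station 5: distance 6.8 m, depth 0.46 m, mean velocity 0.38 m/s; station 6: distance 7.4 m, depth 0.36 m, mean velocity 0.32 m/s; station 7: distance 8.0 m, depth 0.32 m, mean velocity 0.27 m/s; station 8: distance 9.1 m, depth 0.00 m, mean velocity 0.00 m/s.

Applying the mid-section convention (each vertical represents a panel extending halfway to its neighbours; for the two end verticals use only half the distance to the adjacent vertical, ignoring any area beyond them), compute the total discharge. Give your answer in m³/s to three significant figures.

w_2 = (4.2 − 0.0)/2 = 2.1 m; q_2 = 0.25 × 0.29 × 2.1 = 0.1523 m³/s
w_3 = (5.8 − 1.2)/2 = 2.3 m; q_3 = 0.37 × 0.66 × 2.3 = 0.5617 m³/s
w_4 = (6.8 − 4.2)/2 = 1.3 m; q_4 = 0.38 × 0.65 × 1.3 = 0.3211 m³/s
w_5 = (7.4 − 5.8)/2 = 0.8 m; q_5 = 0.38 × 0.46 × 0.8 = 0.1398 m³/s
w_6 = (8.0 − 6.8)/2 = 0.6 m; q_6 = 0.32 × 0.36 × 0.6 = 0.06912 m³/s
w_7 = (9.1 − 7.4)/2 = 0.85 m; q_7 = 0.27 × 0.32 × 0.85 = 0.07344 m³/s
Stations 1, 8 contribute zero (depth or velocity is 0).
Q = Σ qᵢ = 1.317 m³/s

1.32 m³/s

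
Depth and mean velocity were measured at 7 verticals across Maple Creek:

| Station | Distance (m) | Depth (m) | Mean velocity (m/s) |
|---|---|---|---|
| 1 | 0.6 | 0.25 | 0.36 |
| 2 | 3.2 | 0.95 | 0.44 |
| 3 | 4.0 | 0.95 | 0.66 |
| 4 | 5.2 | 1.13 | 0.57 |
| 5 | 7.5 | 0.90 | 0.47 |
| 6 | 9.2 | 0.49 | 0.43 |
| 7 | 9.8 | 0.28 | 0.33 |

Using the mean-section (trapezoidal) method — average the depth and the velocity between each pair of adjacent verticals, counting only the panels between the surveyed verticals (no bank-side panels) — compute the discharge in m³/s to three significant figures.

Panel 1-2: Δb = 2.6 m, d̄ = (0.25+0.95)/2 = 0.6, v̄ = (0.36+0.44)/2 = 0.4 → q = 2.6×0.6×0.4 = 0.6240 m³/s
Panel 2-3: Δb = 0.8 m, d̄ = (0.95+0.95)/2 = 0.95, v̄ = (0.44+0.66)/2 = 0.55 → q = 0.8×0.95×0.55 = 0.4180 m³/s
Panel 3-4: Δb = 1.2 m, d̄ = (0.95+1.13)/2 = 1.04, v̄ = (0.66+0.57)/2 = 0.615 → q = 1.2×1.04×0.615 = 0.7675 m³/s
Panel 4-5: Δb = 2.3 m, d̄ = (1.13+0.90)/2 = 1.015, v̄ = (0.57+0.47)/2 = 0.52 → q = 2.3×1.015×0.52 = 1.214 m³/s
Panel 5-6: Δb = 1.7 m, d̄ = (0.90+0.49)/2 = 0.695, v̄ = (0.47+0.43)/2 = 0.45 → q = 1.7×0.695×0.45 = 0.5317 m³/s
Panel 6-7: Δb = 0.6 m, d̄ = (0.49+0.28)/2 = 0.385, v̄ = (0.43+0.33)/2 = 0.38 → q = 0.6×0.385×0.38 = 0.08778 m³/s
Q = Σ q = 3.643 m³/s

3.64 m³/s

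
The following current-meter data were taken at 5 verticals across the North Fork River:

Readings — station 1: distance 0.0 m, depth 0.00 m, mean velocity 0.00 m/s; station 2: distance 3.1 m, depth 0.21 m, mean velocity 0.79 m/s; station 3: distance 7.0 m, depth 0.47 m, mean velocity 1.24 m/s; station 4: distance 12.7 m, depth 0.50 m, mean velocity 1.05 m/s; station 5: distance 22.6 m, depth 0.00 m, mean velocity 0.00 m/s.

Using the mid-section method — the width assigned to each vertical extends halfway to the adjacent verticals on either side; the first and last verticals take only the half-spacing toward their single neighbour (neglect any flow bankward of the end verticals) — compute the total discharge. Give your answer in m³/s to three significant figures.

7.47 m³/s

w_2 = (7.0 − 0.0)/2 = 3.5 m; q_2 = 0.79 × 0.21 × 3.5 = 0.5807 m³/s
w_3 = (12.7 − 3.1)/2 = 4.8 m; q_3 = 1.24 × 0.47 × 4.8 = 2.797 m³/s
w_4 = (22.6 − 7.0)/2 = 7.8 m; q_4 = 1.05 × 0.50 × 7.8 = 4.095 m³/s
Stations 1, 5 contribute zero (depth or velocity is 0).
Q = Σ qᵢ = 7.473 m³/s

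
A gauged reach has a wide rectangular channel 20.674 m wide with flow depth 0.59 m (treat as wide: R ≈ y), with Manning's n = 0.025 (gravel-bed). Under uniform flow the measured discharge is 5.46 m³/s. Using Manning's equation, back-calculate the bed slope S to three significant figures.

0.000253

A = b·y = 20.674 × 0.59 = 12.20 m²
Wide channel: R ≈ y = 0.59 m
S = (Q·n / (1·A·R^(2/3)))² = (5.46×0.025 / (1×12.20×0.7035))² = 0.0002531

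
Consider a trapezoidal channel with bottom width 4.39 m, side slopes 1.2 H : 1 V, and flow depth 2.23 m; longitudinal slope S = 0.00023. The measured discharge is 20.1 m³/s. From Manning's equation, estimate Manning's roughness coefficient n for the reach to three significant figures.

A = (b + z·y)·y = (4.39 + 1.2×2.23)×2.23 = 15.76 m²
P = b + 2y√(1+z²) = 4.39 + 2×2.23×√(1+1.2²) = 11.36 m
R = A/P = 15.76/11.36 = 1.387 m
n = (1/Q)·A·R^(2/3)·S^(1/2) = (1/20.1) × 15.76 × 1.244 × 0.01517 = 0.01479

0.0148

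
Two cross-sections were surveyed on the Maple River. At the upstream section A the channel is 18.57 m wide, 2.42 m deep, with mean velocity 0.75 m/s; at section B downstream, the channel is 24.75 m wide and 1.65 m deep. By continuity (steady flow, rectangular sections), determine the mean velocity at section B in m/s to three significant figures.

0.825 m/s

Q = A₁V₁ = (18.57×2.42) × 0.75 = 33.70 m³/s
A₂ = 24.75 × 1.65 = 40.84 m²
V₂ = Q/A₂ = 33.70/40.84 = 0.8253 m/s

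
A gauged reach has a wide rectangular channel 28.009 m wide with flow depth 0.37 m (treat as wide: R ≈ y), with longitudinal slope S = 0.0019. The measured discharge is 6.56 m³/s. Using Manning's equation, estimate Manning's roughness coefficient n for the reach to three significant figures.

0.0355

A = b·y = 28.009 × 0.37 = 10.36 m²
Wide channel: R ≈ y = 0.37 m
n = (1/Q)·A·R^(2/3)·S^(1/2) = (1/6.56) × 10.36 × 0.5154 × 0.04359 = 0.03549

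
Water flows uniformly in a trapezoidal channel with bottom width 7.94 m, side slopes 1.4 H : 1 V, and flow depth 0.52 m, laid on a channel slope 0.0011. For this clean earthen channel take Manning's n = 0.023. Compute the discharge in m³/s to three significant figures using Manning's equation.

A = (b + z·y)·y = (7.94 + 1.4×0.52)×0.52 = 4.507 m²
P = b + 2y√(1+z²) = 7.94 + 2×0.52×√(1+1.4²) = 9.729 m
R = A/P = 4.507/9.729 = 0.4633 m
Q = (1/n)·A·R^(2/3)·S^(1/2) = (1/0.023) × 4.507 × 0.4633^(2/3) × 0.0011^(1/2) = 3.892 m³/s

3.89 m³/s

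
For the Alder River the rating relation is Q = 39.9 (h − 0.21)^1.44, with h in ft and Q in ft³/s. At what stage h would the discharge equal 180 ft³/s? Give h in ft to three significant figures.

h − h₀ = (Q/C)^(1/b) = (180/39.9)^(1/1.44) = 2.847 ft
h = 0.21 + 2.847 = 3.057 ft

3.06 ft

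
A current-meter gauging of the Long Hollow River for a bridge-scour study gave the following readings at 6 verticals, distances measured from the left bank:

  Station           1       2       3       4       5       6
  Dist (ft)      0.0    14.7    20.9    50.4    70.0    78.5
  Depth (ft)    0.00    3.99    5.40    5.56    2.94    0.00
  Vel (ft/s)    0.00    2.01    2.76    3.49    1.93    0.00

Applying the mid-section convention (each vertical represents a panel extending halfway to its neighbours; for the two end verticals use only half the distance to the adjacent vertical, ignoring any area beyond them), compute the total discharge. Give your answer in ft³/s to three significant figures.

w_2 = (20.9 − 0.0)/2 = 10.45 ft; q_2 = 2.01 × 3.99 × 10.45 = 83.81 ft³/s
w_3 = (50.4 − 14.7)/2 = 17.85 ft; q_3 = 2.76 × 5.40 × 17.85 = 266.0 ft³/s
w_4 = (70.0 − 20.9)/2 = 24.55 ft; q_4 = 3.49 × 5.56 × 24.55 = 476.4 ft³/s
w_5 = (78.5 − 50.4)/2 = 14.05 ft; q_5 = 1.93 × 2.94 × 14.05 = 79.72 ft³/s
Stations 1, 6 contribute zero (depth or velocity is 0).
Q = Σ qᵢ = 905.9 ft³/s

906 ft³/s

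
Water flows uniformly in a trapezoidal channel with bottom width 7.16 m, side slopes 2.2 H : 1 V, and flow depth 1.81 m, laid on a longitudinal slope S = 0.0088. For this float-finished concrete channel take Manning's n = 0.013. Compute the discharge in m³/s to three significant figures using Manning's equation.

170 m³/s

A = (b + z·y)·y = (7.16 + 2.2×1.81)×1.81 = 20.17 m²
P = b + 2y√(1+z²) = 7.16 + 2×1.81×√(1+2.2²) = 15.91 m
R = A/P = 20.17/15.91 = 1.268 m
Q = (1/n)·A·R^(2/3)·S^(1/2) = (1/0.013) × 20.17 × 1.268^(2/3) × 0.0088^(1/2) = 170.5 m³/s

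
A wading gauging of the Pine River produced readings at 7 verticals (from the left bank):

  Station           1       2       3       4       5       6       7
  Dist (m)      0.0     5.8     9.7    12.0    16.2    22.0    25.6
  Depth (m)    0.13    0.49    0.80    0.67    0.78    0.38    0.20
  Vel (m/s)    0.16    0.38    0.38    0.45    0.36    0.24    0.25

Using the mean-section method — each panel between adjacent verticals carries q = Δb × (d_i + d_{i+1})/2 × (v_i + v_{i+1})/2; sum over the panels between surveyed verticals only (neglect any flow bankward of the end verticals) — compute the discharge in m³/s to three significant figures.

Panel 1-2: Δb = 5.8 m, d̄ = (0.13+0.49)/2 = 0.31, v̄ = (0.16+0.38)/2 = 0.27 → q = 5.8×0.31×0.27 = 0.4855 m³/s
Panel 2-3: Δb = 3.9 m, d̄ = (0.49+0.80)/2 = 0.645, v̄ = (0.38+0.38)/2 = 0.38 → q = 3.9×0.645×0.38 = 0.9559 m³/s
Panel 3-4: Δb = 2.3 m, d̄ = (0.80+0.67)/2 = 0.735, v̄ = (0.38+0.45)/2 = 0.415 → q = 2.3×0.735×0.415 = 0.7016 m³/s
Panel 4-5: Δb = 4.2 m, d̄ = (0.67+0.78)/2 = 0.725, v̄ = (0.45+0.36)/2 = 0.405 → q = 4.2×0.725×0.405 = 1.233 m³/s
Panel 5-6: Δb = 5.8 m, d̄ = (0.78+0.38)/2 = 0.58, v̄ = (0.36+0.24)/2 = 0.3 → q = 5.8×0.58×0.3 = 1.009 m³/s
Panel 6-7: Δb = 3.6 m, d̄ = (0.38+0.20)/2 = 0.29, v̄ = (0.24+0.25)/2 = 0.245 → q = 3.6×0.29×0.245 = 0.2558 m³/s
Q = Σ q = 4.641 m³/s

4.64 m³/s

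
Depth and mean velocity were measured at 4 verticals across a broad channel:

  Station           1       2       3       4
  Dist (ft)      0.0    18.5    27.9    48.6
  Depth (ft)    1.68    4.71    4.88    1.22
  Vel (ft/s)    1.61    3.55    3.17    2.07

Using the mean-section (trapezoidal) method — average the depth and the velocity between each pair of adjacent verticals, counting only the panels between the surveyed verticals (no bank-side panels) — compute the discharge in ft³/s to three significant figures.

469 ft³/s

Panel 1-2: Δb = 18.5 ft, d̄ = (1.68+4.71)/2 = 3.195, v̄ = (1.61+3.55)/2 = 2.58 → q = 18.5×3.195×2.58 = 152.5 ft³/s
Panel 2-3: Δb = 9.4 ft, d̄ = (4.71+4.88)/2 = 4.795, v̄ = (3.55+3.17)/2 = 3.36 → q = 9.4×4.795×3.36 = 151.4 ft³/s
Panel 3-4: Δb = 20.7 ft, d̄ = (4.88+1.22)/2 = 3.05, v̄ = (3.17+2.07)/2 = 2.62 → q = 20.7×3.05×2.62 = 165.4 ft³/s
Q = Σ q = 469.4 ft³/s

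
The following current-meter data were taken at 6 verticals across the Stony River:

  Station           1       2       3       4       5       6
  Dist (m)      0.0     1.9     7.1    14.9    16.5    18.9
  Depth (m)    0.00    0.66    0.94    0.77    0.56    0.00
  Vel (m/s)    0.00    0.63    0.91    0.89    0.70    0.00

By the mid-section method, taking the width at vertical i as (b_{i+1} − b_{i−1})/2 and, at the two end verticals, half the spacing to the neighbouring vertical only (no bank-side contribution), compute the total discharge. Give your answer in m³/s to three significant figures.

w_2 = (7.1 − 0.0)/2 = 3.55 m; q_2 = 0.63 × 0.66 × 3.55 = 1.476 m³/s
w_3 = (14.9 − 1.9)/2 = 6.5 m; q_3 = 0.91 × 0.94 × 6.5 = 5.560 m³/s
w_4 = (16.5 − 7.1)/2 = 4.7 m; q_4 = 0.89 × 0.77 × 4.7 = 3.221 m³/s
w_5 = (18.9 − 14.9)/2 = 2 m; q_5 = 0.70 × 0.56 × 2 = 0.7840 m³/s
Stations 1, 6 contribute zero (depth or velocity is 0).
Q = Σ qᵢ = 11.04 m³/s

11.0 m³/s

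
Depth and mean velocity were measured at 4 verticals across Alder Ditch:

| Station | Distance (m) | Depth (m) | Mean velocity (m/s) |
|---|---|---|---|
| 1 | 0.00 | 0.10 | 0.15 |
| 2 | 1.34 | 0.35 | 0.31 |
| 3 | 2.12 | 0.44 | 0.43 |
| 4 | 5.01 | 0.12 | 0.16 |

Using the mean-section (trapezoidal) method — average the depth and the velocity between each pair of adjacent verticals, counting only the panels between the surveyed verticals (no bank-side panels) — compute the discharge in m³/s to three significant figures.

0.422 m³/s

Panel 1-2: Δb = 1.34 m, d̄ = (0.10+0.35)/2 = 0.225, v̄ = (0.15+0.31)/2 = 0.23 → q = 1.34×0.225×0.23 = 0.06935 m³/s
Panel 2-3: Δb = 0.78 m, d̄ = (0.35+0.44)/2 = 0.395, v̄ = (0.31+0.43)/2 = 0.37 → q = 0.78×0.395×0.37 = 0.1140 m³/s
Panel 3-4: Δb = 2.89 m, d̄ = (0.44+0.12)/2 = 0.28, v̄ = (0.43+0.16)/2 = 0.295 → q = 2.89×0.28×0.295 = 0.2387 m³/s
Q = Σ q = 0.4221 m³/s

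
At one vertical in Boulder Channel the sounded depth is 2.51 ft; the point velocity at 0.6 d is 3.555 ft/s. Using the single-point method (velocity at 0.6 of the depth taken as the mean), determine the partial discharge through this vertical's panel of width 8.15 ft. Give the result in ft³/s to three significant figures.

72.7 ft³/s

v̄ = v₀.₆ = 3.555 ft/s
q = v̄ × d × w = 3.555 × 2.51 × 8.15 = 72.72 ft³/s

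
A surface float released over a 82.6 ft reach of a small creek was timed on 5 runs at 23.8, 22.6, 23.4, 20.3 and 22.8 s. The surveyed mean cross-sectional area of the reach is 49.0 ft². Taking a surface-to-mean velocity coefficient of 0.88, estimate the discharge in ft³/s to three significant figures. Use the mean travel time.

t̄ = (23.8 + 22.6 + 23.4 + 20.3 + 22.8) / 5 = 22.58 s
v_surface = L / t̄ = 82.6 / 22.58 = 3.658 ft/s
v_mean = 0.88 × 3.658 = 3.219 ft/s
Q = A × v_mean = 49.0 × 3.219 = 157.7 ft³/s

158 ft³/s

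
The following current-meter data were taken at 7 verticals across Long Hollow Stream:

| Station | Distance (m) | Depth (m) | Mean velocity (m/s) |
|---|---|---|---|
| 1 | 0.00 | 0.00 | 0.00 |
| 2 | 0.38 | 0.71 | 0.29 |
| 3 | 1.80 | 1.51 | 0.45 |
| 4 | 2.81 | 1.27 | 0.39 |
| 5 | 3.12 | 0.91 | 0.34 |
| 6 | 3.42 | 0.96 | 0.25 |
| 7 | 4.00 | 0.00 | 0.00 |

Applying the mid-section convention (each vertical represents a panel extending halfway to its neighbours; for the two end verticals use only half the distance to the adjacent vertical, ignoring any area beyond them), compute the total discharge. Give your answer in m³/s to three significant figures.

w_2 = (1.80 − 0.00)/2 = 0.9 m; q_2 = 0.29 × 0.71 × 0.9 = 0.1853 m³/s
w_3 = (2.81 − 0.38)/2 = 1.215 m; q_3 = 0.45 × 1.51 × 1.215 = 0.8256 m³/s
w_4 = (3.12 − 1.80)/2 = 0.66 m; q_4 = 0.39 × 1.27 × 0.66 = 0.3269 m³/s
w_5 = (3.42 − 2.81)/2 = 0.305 m; q_5 = 0.34 × 0.91 × 0.305 = 0.09437 m³/s
w_6 = (4.00 − 3.12)/2 = 0.44 m; q_6 = 0.25 × 0.96 × 0.44 = 0.1056 m³/s
Stations 1, 7 contribute zero (depth or velocity is 0).
Q = Σ qᵢ = 1.538 m³/s

1.54 m³/s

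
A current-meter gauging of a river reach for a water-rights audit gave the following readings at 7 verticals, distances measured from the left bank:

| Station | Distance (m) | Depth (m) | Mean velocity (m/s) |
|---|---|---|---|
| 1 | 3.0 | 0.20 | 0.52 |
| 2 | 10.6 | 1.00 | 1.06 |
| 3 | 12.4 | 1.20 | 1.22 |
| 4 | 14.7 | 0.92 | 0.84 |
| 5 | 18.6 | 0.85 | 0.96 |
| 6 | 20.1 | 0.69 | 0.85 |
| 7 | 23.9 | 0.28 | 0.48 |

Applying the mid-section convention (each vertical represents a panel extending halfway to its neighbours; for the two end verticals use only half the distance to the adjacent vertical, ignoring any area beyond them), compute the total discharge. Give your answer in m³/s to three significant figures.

w_1 = (10.6 − 3.0)/2 = 3.8 m; q_1 = 0.52 × 0.20 × 3.8 = 0.3952 m³/s
w_2 = (12.4 − 3.0)/2 = 4.7 m; q_2 = 1.06 × 1.00 × 4.7 = 4.982 m³/s
w_3 = (14.7 − 10.6)/2 = 2.05 m; q_3 = 1.22 × 1.20 × 2.05 = 3.001 m³/s
w_4 = (18.6 − 12.4)/2 = 3.1 m; q_4 = 0.84 × 0.92 × 3.1 = 2.396 m³/s
w_5 = (20.1 − 14.7)/2 = 2.7 m; q_5 = 0.96 × 0.85 × 2.7 = 2.203 m³/s
w_6 = (23.9 − 18.6)/2 = 2.65 m; q_6 = 0.85 × 0.69 × 2.65 = 1.554 m³/s
w_7 = (23.9 − 20.1)/2 = 1.9 m; q_7 = 0.48 × 0.28 × 1.9 = 0.2554 m³/s
Q = Σ qᵢ = 14.79 m³/s

14.8 m³/s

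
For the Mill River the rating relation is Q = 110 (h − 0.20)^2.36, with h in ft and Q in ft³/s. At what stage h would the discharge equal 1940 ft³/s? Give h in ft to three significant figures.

3.57 ft

h − h₀ = (Q/C)^(1/b) = (1940/110)^(1/2.36) = 3.374 ft
h = 0.20 + 3.374 = 3.574 ft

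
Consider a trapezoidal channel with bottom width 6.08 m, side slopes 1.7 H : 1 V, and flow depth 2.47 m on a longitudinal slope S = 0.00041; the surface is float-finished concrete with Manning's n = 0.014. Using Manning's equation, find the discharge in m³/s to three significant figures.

A = (b + z·y)·y = (6.08 + 1.7×2.47)×2.47 = 25.39 m²
P = b + 2y√(1+z²) = 6.08 + 2×2.47×√(1+1.7²) = 15.82 m
R = A/P = 25.39/15.82 = 1.605 m
Q = (1/n)·A·R^(2/3)·S^(1/2) = (1/0.014) × 25.39 × 1.605^(2/3) × 0.00041^(1/2) = 50.33 m³/s

50.3 m³/s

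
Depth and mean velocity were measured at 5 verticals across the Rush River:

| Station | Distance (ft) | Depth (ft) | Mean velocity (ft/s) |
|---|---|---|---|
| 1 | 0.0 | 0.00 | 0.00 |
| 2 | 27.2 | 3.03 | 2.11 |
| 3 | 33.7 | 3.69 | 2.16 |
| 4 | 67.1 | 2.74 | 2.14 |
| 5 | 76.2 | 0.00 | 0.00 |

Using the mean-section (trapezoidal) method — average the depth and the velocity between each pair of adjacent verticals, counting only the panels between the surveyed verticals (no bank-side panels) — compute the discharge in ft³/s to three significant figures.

334 ft³/s

Panel 1-2: Δb = 27.2 ft, d̄ = (0.00+3.03)/2 = 1.515, v̄ = (0.00+2.11)/2 = 1.055 → q = 27.2×1.515×1.055 = 43.47 ft³/s
Panel 2-3: Δb = 6.5 ft, d̄ = (3.03+3.69)/2 = 3.36, v̄ = (2.11+2.16)/2 = 2.135 → q = 6.5×3.36×2.135 = 46.63 ft³/s
Panel 3-4: Δb = 33.4 ft, d̄ = (3.69+2.74)/2 = 3.215, v̄ = (2.16+2.14)/2 = 2.15 → q = 33.4×3.215×2.15 = 230.9 ft³/s
Panel 4-5: Δb = 9.1 ft, d̄ = (2.74+0.00)/2 = 1.37, v̄ = (2.14+0.00)/2 = 1.07 → q = 9.1×1.37×1.07 = 13.34 ft³/s
Q = Σ q = 334.3 ft³/s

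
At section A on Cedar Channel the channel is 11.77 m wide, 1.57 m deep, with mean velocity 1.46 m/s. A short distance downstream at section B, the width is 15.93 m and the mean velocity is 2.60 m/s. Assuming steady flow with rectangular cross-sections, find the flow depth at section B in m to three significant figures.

Q = A₁V₁ = (11.77×1.57) × 1.46 = 26.98 m³/s
d₂ = Q/(b₂ V₂) = 26.98/(15.93×2.60) = 0.6514 m

0.651 m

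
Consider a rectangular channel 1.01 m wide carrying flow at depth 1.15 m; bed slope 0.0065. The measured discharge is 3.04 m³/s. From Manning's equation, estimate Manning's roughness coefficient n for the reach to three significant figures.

0.0153

A = b·y = 1.01 × 1.15 = 1.162 m²
P = b + 2y = 1.01 + 2×1.15 = 3.310 m
R = A/P = 1.162/3.310 = 0.3509 m
n = (1/Q)·A·R^(2/3)·S^(1/2) = (1/3.04) × 1.162 × 0.4975 × 0.08062 = 0.01532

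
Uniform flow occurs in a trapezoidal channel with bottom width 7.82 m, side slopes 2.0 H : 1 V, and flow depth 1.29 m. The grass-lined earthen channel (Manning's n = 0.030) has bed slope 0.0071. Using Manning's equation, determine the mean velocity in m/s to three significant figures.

A = (b + z·y)·y = (7.82 + 2.0×1.29)×1.29 = 13.42 m²
P = b + 2y√(1+z²) = 7.82 + 2×1.29×√(1+2.0²) = 13.59 m
R = A/P = 13.42/13.59 = 0.9873 m
Q = (1/n)·A·R^(2/3)·S^(1/2) = (1/0.030) × 13.42 × 0.9873^(2/3) × 0.0071^(1/2) = 37.36 m³/s
V = Q/A = 37.36/13.42 = 2.785 m/s

2.78 m/s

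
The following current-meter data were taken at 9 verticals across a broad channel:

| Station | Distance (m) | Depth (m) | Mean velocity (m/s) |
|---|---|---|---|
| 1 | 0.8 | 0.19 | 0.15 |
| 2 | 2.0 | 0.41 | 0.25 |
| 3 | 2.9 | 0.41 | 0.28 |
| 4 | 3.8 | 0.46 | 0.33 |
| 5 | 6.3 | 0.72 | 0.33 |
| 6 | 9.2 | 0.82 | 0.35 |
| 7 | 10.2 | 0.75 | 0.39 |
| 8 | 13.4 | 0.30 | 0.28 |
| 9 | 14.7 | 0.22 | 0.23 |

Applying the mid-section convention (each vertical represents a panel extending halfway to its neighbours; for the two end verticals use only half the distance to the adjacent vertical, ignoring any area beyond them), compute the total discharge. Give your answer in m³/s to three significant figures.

2.52 m³/s

w_1 = (2.0 − 0.8)/2 = 0.6 m; q_1 = 0.15 × 0.19 × 0.6 = 0.01710 m³/s
w_2 = (2.9 − 0.8)/2 = 1.05 m; q_2 = 0.25 × 0.41 × 1.05 = 0.1076 m³/s
w_3 = (3.8 − 2.0)/2 = 0.9 m; q_3 = 0.28 × 0.41 × 0.9 = 0.1033 m³/s
w_4 = (6.3 − 2.9)/2 = 1.7 m; q_4 = 0.33 × 0.46 × 1.7 = 0.2581 m³/s
w_5 = (9.2 − 3.8)/2 = 2.7 m; q_5 = 0.33 × 0.72 × 2.7 = 0.6415 m³/s
w_6 = (10.2 − 6.3)/2 = 1.95 m; q_6 = 0.35 × 0.82 × 1.95 = 0.5597 m³/s
w_7 = (13.4 − 9.2)/2 = 2.1 m; q_7 = 0.39 × 0.75 × 2.1 = 0.6143 m³/s
w_8 = (14.7 − 10.2)/2 = 2.25 m; q_8 = 0.28 × 0.30 × 2.25 = 0.1890 m³/s
w_9 = (14.7 − 13.4)/2 = 0.65 m; q_9 = 0.23 × 0.22 × 0.65 = 0.03289 m³/s
Q = Σ qᵢ = 2.523 m³/s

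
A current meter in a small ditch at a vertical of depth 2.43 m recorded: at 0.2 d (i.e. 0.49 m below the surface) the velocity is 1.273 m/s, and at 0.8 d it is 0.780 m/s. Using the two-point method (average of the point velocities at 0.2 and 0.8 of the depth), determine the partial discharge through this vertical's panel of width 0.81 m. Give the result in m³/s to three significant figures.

2.02 m³/s

v̄ = (1.273 + 0.780) / 2 = 1.027 m/s
q = v̄ × d × w = 1.027 × 2.43 × 0.81 = 2.020 m³/s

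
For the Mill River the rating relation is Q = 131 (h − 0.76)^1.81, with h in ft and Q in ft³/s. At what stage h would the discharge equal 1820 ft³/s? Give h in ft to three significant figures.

5.04 ft

h − h₀ = (Q/C)^(1/b) = (1820/131)^(1/1.81) = 4.279 ft
h = 0.76 + 4.279 = 5.039 ft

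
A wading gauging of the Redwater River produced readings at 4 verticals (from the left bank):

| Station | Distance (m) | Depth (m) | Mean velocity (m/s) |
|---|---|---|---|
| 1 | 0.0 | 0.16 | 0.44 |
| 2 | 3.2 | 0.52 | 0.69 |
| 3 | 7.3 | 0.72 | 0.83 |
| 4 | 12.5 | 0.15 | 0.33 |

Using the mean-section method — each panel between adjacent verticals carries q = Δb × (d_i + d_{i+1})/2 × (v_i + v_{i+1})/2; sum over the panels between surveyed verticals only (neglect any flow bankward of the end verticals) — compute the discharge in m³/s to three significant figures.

3.86 m³/s

Panel 1-2: Δb = 3.2 m, d̄ = (0.16+0.52)/2 = 0.34, v̄ = (0.44+0.69)/2 = 0.565 → q = 3.2×0.34×0.565 = 0.6147 m³/s
Panel 2-3: Δb = 4.1 m, d̄ = (0.52+0.72)/2 = 0.62, v̄ = (0.69+0.83)/2 = 0.76 → q = 4.1×0.62×0.76 = 1.932 m³/s
Panel 3-4: Δb = 5.2 m, d̄ = (0.72+0.15)/2 = 0.435, v̄ = (0.83+0.33)/2 = 0.58 → q = 5.2×0.435×0.58 = 1.312 m³/s
Q = Σ q = 3.859 m³/s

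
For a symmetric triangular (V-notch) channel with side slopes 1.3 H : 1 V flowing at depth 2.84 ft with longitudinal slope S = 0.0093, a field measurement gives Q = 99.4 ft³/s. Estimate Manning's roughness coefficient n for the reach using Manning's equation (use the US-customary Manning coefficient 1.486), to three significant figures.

0.0164

A = z·y² = 1.3×2.84² = 10.49 ft²
P = 2y√(1+z²) = 2×2.84×√(1+1.3²) = 9.316 ft
R = A/P = 10.49/9.316 = 1.126 ft
n = (1.486/Q)·A·R^(2/3)·S^(1/2) = (1.486/99.4) × 10.49 × 1.082 × 0.09644 = 0.01636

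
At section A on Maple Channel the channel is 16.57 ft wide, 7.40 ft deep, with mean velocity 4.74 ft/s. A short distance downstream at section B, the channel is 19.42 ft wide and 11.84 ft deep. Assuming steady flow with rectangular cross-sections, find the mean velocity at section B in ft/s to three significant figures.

2.53 ft/s

Q = A₁V₁ = (16.57×7.40) × 4.74 = 581.2 ft³/s
A₂ = 19.42 × 11.84 = 229.9 ft²
V₂ = Q/A₂ = 581.2/229.9 = 2.528 ft/s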